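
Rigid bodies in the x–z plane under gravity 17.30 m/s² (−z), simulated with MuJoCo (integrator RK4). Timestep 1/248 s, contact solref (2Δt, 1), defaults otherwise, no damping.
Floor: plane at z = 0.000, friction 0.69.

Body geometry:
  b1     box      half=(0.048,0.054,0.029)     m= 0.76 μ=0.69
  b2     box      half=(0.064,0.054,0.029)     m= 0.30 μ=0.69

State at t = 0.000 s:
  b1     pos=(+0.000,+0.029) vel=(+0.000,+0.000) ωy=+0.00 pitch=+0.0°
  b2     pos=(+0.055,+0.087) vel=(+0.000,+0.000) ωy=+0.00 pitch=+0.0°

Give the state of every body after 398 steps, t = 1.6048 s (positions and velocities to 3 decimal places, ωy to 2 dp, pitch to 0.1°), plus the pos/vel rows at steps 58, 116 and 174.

State at t = 1.6048 s:
  b1     pos=(+0.000,+0.029) vel=(+0.000,+0.000) ωy=+0.00 pitch=+0.0°
  b2     pos=(+0.120,+0.064) vel=(+0.000,+0.000) ωy=+0.00 pitch=+90.0°

Key-timestep trajectory:
   step    t(s)  b1.x    b1.z    b1.vx   b1.vz   b2.x    b2.z    b2.vx   b2.vz 
     58  0.2339   +0.000  +0.029  +0.000  +0.000   +0.097  +0.070  +0.292  -0.022
    116  0.4677   +0.000  +0.029  +0.000  +0.000   +0.133  +0.068  -0.136  -0.031
    174  0.7016   +0.000  +0.029  +0.000  +0.000   +0.123  +0.066  -0.038  -0.013


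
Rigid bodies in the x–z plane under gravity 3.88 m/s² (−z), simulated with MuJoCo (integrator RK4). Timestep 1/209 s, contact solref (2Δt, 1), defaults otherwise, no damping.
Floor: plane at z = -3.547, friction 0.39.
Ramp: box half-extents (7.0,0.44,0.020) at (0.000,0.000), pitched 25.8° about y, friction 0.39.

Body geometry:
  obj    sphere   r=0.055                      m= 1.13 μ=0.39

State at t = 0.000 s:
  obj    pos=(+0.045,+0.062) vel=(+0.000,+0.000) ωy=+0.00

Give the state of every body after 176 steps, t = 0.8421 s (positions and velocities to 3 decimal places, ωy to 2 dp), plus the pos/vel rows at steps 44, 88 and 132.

State at t = 0.8421 s:
  obj    pos=(+0.430,-0.125) vel=(+0.915,-0.442) ωy=+18.46

Key-timestep trajectory:
   step    t(s)  obj.x    obj.z    obj.vx   obj.vz 
     44  0.2105   +0.069  +0.050  +0.229  -0.111
     88  0.4211   +0.141  +0.015  +0.457  -0.221
    132  0.6316   +0.262  -0.043  +0.686  -0.332


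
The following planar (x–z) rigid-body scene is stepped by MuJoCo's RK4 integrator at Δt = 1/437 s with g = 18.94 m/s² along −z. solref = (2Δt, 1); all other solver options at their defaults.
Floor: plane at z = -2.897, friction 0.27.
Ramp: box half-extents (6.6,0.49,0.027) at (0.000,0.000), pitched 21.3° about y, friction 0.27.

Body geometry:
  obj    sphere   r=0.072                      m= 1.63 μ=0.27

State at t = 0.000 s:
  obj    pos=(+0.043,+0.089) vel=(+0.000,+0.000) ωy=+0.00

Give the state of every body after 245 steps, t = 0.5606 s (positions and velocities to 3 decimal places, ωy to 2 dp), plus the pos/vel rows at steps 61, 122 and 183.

State at t = 0.5606 s:
  obj    pos=(+0.763,-0.191) vel=(+2.567,-1.001) ωy=+38.26

Key-timestep trajectory:
   step    t(s)  obj.x    obj.z    obj.vx   obj.vz 
     61  0.1396   +0.088  +0.072  +0.639  -0.249
    122  0.2792   +0.222  +0.020  +1.278  -0.498
    183  0.4188   +0.445  -0.067  +1.917  -0.748


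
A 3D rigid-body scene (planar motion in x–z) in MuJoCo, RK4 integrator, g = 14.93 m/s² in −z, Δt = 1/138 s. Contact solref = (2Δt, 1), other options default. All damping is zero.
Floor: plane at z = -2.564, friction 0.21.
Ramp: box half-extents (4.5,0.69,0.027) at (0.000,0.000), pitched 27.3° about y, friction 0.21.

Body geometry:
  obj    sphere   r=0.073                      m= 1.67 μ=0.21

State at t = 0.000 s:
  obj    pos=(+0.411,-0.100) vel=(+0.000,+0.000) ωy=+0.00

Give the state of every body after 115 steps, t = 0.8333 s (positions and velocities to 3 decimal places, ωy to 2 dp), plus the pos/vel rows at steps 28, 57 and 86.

State at t = 0.8333 s:
  obj    pos=(+1.921,-0.879) vel=(+3.622,-1.870) ωy=+55.81

Key-timestep trajectory:
   step    t(s)  obj.x    obj.z    obj.vx   obj.vz 
     28  0.2029   +0.501  -0.146  +0.882  -0.455
     57  0.4130   +0.782  -0.291  +1.796  -0.927
     86  0.6232   +1.255  -0.535  +2.709  -1.398


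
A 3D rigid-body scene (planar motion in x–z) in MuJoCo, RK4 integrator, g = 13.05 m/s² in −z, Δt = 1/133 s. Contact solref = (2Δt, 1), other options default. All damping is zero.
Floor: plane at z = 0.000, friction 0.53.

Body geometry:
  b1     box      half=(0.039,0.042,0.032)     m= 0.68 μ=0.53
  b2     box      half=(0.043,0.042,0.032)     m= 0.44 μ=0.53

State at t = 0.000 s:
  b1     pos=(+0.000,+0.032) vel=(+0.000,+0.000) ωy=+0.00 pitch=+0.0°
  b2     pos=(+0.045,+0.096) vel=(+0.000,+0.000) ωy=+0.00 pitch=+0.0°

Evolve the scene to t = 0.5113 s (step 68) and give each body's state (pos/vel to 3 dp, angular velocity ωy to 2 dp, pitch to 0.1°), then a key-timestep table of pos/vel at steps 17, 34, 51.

State at t = 0.5113 s:
  b1     pos=(+0.000,+0.032) vel=(+0.000,+0.000) ωy=+0.00 pitch=+0.0°
  b2     pos=(+0.087,+0.043) vel=(-0.004,+0.006) ωy=-0.09 pitch=+90.1°

Key-timestep trajectory:
   step    t(s)  b1.x    b1.z    b1.vx   b1.vz   b2.x    b2.z    b2.vx   b2.vz 
     17  0.1278   +0.000  +0.032  +0.000  +0.000   +0.057  +0.091  +0.216  -0.174
     34  0.2556   +0.000  +0.032  +0.000  +0.000   +0.094  +0.044  +0.138  +0.208
     51  0.3835   +0.000  +0.032  +0.000  +0.000   +0.086  +0.042  -0.257  -0.144


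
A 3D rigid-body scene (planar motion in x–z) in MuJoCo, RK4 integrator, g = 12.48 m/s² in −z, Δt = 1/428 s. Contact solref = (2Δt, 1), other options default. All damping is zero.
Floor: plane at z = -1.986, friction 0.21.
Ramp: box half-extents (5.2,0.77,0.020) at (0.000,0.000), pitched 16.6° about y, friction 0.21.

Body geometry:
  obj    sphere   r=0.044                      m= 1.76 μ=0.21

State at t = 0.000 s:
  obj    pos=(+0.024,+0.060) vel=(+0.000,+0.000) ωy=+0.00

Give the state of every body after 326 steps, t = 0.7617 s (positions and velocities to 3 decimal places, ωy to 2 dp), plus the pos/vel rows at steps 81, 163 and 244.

State at t = 0.7617 s:
  obj    pos=(+0.732,-0.151) vel=(+1.859,-0.554) ωy=+44.08

Key-timestep trajectory:
   step    t(s)  obj.x    obj.z    obj.vx   obj.vz 
     81  0.1893   +0.068  +0.047  +0.462  -0.138
    163  0.3808   +0.201  +0.007  +0.930  -0.277
    244  0.5701   +0.421  -0.059  +1.391  -0.415


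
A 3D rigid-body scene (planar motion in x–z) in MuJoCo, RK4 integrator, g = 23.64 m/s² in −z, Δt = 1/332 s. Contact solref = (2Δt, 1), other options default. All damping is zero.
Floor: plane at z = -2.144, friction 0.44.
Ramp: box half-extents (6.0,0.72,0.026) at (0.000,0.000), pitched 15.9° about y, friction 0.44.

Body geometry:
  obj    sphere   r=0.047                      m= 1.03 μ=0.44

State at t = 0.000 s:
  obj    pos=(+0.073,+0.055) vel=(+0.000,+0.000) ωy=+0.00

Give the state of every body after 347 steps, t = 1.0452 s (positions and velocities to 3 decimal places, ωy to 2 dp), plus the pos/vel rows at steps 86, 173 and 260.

State at t = 1.0452 s:
  obj    pos=(+2.503,-0.637) vel=(+4.650,-1.325) ωy=+102.87

Key-timestep trajectory:
   step    t(s)  obj.x    obj.z    obj.vx   obj.vz 
     86  0.2590   +0.222  +0.013  +1.153  -0.328
    173  0.5211   +0.677  -0.117  +2.318  -0.660
    260  0.7831   +1.437  -0.334  +3.484  -0.992


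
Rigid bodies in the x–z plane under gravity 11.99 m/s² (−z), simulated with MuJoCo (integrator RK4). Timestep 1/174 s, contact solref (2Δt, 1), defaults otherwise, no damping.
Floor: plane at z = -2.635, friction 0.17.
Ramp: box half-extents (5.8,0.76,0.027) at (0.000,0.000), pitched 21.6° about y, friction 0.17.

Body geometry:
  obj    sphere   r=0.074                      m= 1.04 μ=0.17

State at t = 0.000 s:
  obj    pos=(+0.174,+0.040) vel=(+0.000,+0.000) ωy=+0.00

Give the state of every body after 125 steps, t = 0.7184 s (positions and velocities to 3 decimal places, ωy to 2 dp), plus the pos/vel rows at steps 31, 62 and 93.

State at t = 0.7184 s:
  obj    pos=(+0.931,-0.260) vel=(+2.106,-0.834) ωy=+30.59

Key-timestep trajectory:
   step    t(s)  obj.x    obj.z    obj.vx   obj.vz 
     31  0.1782   +0.221  +0.021  +0.522  -0.207
     62  0.3563   +0.360  -0.034  +1.045  -0.414
     93  0.5345   +0.593  -0.126  +1.567  -0.620


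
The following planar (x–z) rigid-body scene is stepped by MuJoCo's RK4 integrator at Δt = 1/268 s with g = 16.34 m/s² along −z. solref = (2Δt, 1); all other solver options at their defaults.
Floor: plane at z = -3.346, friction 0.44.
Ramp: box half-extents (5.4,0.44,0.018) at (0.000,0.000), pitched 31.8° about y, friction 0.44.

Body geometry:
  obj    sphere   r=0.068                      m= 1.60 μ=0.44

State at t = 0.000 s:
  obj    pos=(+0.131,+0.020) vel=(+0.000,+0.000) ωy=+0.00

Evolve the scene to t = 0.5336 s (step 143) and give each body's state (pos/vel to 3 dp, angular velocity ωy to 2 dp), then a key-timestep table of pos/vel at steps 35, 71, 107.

State at t = 0.5336 s:
  obj    pos=(+0.875,-0.441) vel=(+2.789,-1.729) ωy=+48.25

Key-timestep trajectory:
   step    t(s)  obj.x    obj.z    obj.vx   obj.vz 
     35  0.1306   +0.176  -0.008  +0.683  -0.423
     71  0.2649   +0.314  -0.094  +1.385  -0.859
    107  0.3993   +0.548  -0.238  +2.087  -1.294


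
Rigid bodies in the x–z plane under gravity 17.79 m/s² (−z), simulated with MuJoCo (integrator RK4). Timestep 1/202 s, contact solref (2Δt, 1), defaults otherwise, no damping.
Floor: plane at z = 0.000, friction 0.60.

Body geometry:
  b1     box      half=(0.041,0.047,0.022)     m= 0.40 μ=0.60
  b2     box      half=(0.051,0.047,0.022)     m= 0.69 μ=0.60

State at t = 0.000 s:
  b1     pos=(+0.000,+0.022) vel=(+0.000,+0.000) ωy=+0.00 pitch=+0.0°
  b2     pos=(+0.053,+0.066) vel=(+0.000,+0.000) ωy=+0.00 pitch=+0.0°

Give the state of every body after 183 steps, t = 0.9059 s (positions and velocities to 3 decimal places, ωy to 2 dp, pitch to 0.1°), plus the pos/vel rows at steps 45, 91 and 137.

State at t = 0.9059 s:
  b1     pos=(-0.001,+0.022) vel=(-0.001,+0.000) ωy=+0.00 pitch=+0.0°
  b2     pos=(+0.064,+0.051) vel=(+0.000,+0.000) ωy=-0.02 pitch=+43.6°

Key-timestep trajectory:
   step    t(s)  b1.x    b1.z    b1.vx   b1.vz   b2.x    b2.z    b2.vx   b2.vz 
     45  0.2228   +0.000  +0.022  -0.046  -0.053   +0.064  +0.051  -0.104  -0.018
     91  0.4505   -0.001  +0.022  -0.001  +0.000   +0.064  +0.051  +0.000  +0.000
    137  0.6782   -0.001  +0.022  -0.001  +0.000   +0.064  +0.051  +0.000  +0.000


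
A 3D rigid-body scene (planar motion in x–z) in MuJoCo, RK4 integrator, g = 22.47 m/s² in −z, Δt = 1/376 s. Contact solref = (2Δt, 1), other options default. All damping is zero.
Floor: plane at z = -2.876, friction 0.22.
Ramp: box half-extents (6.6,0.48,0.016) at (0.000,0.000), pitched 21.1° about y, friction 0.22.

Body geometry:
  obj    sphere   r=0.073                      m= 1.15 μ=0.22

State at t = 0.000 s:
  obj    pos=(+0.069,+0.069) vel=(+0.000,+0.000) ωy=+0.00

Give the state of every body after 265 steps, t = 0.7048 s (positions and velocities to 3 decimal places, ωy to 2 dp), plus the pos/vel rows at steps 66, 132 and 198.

State at t = 0.7048 s:
  obj    pos=(+1.408,-0.448) vel=(+3.799,-1.466) ωy=+55.78

Key-timestep trajectory:
   step    t(s)  obj.x    obj.z    obj.vx   obj.vz 
     66  0.1755   +0.152  +0.037  +0.946  -0.365
    132  0.3511   +0.401  -0.059  +1.893  -0.730
    198  0.5266   +0.816  -0.220  +2.839  -1.095


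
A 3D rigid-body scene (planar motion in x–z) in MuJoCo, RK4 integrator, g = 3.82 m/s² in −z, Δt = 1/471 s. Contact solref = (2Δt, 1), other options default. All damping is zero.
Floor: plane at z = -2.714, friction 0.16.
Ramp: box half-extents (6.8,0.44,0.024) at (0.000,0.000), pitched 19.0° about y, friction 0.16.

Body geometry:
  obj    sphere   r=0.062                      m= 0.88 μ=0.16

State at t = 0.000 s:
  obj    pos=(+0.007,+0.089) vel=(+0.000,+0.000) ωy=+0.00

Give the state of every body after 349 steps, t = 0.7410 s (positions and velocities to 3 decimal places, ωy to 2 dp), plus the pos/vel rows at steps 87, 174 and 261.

State at t = 0.7410 s:
  obj    pos=(+0.238,+0.009) vel=(+0.622,-0.214) ωy=+10.62

Key-timestep trajectory:
   step    t(s)  obj.x    obj.z    obj.vx   obj.vz 
     87  0.1847   +0.021  +0.084  +0.155  -0.053
    174  0.3694   +0.064  +0.069  +0.310  -0.107
    261  0.5541   +0.136  +0.044  +0.465  -0.160


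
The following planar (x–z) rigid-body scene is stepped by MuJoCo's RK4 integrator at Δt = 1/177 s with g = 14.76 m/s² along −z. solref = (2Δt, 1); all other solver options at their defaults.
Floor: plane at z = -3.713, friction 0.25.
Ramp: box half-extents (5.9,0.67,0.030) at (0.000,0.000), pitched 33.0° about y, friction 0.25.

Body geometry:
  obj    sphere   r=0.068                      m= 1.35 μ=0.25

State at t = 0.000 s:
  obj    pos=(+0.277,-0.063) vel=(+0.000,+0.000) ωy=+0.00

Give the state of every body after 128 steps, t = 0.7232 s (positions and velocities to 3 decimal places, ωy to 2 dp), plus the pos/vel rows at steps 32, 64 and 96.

State at t = 0.7232 s:
  obj    pos=(+1.537,-0.881) vel=(+3.483,-2.262) ωy=+61.04

Key-timestep trajectory:
   step    t(s)  obj.x    obj.z    obj.vx   obj.vz 
     32  0.1808   +0.356  -0.114  +0.871  -0.566
     64  0.3616   +0.592  -0.268  +1.742  -1.131
     96  0.5424   +0.986  -0.523  +2.612  -1.697


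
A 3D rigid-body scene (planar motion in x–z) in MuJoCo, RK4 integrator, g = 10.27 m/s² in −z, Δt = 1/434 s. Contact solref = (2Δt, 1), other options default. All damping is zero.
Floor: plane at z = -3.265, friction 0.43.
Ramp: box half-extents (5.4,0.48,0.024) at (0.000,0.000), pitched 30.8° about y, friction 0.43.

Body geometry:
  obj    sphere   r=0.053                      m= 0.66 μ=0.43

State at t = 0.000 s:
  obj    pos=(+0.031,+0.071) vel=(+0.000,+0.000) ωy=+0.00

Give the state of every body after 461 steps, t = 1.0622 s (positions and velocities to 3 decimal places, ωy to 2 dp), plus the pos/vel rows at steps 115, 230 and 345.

State at t = 1.0622 s:
  obj    pos=(+1.851,-1.014) vel=(+3.427,-2.043) ωy=+75.28

Key-timestep trajectory:
   step    t(s)  obj.x    obj.z    obj.vx   obj.vz 
    115  0.2650   +0.144  +0.004  +0.855  -0.510
    230  0.5300   +0.484  -0.199  +1.710  -1.019
    345  0.7949   +1.051  -0.537  +2.565  -1.529


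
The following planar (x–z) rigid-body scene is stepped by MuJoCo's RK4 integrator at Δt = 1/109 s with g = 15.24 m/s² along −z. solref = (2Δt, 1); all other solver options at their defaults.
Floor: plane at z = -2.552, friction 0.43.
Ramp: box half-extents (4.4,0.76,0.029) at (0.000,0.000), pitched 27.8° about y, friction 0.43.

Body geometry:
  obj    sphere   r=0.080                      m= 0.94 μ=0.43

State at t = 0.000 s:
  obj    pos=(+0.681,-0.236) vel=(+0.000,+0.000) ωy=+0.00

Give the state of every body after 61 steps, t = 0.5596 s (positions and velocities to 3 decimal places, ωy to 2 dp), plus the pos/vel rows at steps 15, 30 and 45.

State at t = 0.5596 s:
  obj    pos=(+1.384,-0.607) vel=(+2.513,-1.325) ωy=+35.50

Key-timestep trajectory:
   step    t(s)  obj.x    obj.z    obj.vx   obj.vz 
     15  0.1376   +0.724  -0.258  +0.618  -0.326
     30  0.2752   +0.851  -0.326  +1.236  -0.652
     45  0.4128   +1.064  -0.438  +1.854  -0.978


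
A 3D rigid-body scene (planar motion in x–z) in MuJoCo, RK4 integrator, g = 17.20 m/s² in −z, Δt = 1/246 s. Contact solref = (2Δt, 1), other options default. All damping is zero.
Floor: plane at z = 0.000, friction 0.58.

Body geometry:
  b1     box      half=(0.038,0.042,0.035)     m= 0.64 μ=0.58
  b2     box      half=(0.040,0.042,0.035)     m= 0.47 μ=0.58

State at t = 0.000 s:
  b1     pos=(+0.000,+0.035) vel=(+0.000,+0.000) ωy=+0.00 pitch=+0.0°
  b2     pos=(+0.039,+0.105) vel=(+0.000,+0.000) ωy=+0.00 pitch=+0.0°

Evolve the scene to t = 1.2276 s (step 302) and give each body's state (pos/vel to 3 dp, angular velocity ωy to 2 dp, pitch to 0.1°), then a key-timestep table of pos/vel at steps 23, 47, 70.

State at t = 1.2276 s:
  b1     pos=(+0.000,+0.035) vel=(+0.000,+0.000) ωy=+0.00 pitch=+0.0°
  b2     pos=(+0.084,+0.040) vel=(+0.000,+0.000) ωy=+0.00 pitch=+90.0°

Key-timestep trajectory:
   step    t(s)  b1.x    b1.z    b1.vx   b1.vz   b2.x    b2.z    b2.vx   b2.vz 
     23  0.0935   +0.000  +0.035  +0.000  +0.000   +0.041  +0.105  +0.038  -0.003
     47  0.1911   +0.000  +0.035  +0.000  +0.000   +0.050  +0.103  +0.193  -0.064
     70  0.2846   +0.000  +0.035  +0.000  +0.000   +0.078  +0.066  +0.352  -1.019


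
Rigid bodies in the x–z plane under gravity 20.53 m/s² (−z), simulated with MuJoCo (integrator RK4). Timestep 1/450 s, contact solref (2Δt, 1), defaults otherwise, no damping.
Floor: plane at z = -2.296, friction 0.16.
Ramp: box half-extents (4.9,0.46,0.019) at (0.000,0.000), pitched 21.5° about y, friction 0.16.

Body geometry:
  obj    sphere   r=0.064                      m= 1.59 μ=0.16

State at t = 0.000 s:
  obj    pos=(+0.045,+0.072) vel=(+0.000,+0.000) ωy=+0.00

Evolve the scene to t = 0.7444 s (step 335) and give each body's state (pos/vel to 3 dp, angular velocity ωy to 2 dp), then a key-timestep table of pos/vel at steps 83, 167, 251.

State at t = 0.7444 s:
  obj    pos=(+1.431,-0.474) vel=(+3.723,-1.466) ωy=+62.51

Key-timestep trajectory:
   step    t(s)  obj.x    obj.z    obj.vx   obj.vz 
     83  0.1844   +0.130  +0.038  +0.922  -0.363
    167  0.3711   +0.389  -0.064  +1.856  -0.731
    251  0.5578   +0.823  -0.235  +2.789  -1.099


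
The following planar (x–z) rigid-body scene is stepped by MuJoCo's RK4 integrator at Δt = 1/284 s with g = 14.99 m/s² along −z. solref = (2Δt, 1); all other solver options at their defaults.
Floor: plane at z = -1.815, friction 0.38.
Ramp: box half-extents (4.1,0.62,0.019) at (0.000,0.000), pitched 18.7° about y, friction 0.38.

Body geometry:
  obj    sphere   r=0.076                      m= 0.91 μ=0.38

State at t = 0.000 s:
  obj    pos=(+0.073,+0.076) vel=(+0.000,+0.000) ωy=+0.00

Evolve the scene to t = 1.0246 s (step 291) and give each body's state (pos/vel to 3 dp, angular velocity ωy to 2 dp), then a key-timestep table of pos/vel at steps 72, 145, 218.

State at t = 1.0246 s:
  obj    pos=(+1.780,-0.502) vel=(+3.332,-1.128) ωy=+46.28

Key-timestep trajectory:
   step    t(s)  obj.x    obj.z    obj.vx   obj.vz 
     72  0.2535   +0.177  +0.040  +0.824  -0.279
    145  0.5106   +0.497  -0.068  +1.660  -0.562
    218  0.7676   +1.031  -0.249  +2.496  -0.845


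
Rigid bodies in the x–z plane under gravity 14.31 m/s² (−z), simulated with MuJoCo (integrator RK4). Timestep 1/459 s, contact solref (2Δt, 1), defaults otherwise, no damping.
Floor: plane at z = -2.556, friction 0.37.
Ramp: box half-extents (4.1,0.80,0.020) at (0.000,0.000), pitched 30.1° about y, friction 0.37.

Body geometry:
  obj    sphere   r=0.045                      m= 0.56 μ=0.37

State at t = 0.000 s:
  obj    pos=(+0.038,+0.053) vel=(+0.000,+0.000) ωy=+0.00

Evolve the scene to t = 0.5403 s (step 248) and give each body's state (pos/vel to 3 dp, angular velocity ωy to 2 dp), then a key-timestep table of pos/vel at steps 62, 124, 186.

State at t = 0.5403 s:
  obj    pos=(+0.685,-0.322) vel=(+2.396,-1.389) ωy=+61.54

Key-timestep trajectory:
   step    t(s)  obj.x    obj.z    obj.vx   obj.vz 
     62  0.1351   +0.079  +0.030  +0.599  -0.347
    124  0.2702   +0.200  -0.041  +1.198  -0.695
    186  0.4052   +0.402  -0.158  +1.797  -1.042


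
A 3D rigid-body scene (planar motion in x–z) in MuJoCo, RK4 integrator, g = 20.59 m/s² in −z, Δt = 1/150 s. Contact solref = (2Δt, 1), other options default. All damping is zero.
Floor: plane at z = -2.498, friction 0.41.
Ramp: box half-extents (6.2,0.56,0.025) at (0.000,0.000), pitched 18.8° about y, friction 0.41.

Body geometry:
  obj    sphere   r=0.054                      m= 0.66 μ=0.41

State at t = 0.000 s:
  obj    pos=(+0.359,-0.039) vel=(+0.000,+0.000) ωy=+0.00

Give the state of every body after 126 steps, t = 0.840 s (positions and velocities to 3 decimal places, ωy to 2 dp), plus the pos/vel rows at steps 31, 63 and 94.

State at t = 0.840 s:
  obj    pos=(+1.942,-0.578) vel=(+3.768,-1.283) ωy=+73.72

Key-timestep trajectory:
   step    t(s)  obj.x    obj.z    obj.vx   obj.vz 
     31  0.2067   +0.455  -0.071  +0.927  -0.316
     63  0.4200   +0.755  -0.174  +1.884  -0.642
     94  0.6267   +1.240  -0.339  +2.811  -0.957


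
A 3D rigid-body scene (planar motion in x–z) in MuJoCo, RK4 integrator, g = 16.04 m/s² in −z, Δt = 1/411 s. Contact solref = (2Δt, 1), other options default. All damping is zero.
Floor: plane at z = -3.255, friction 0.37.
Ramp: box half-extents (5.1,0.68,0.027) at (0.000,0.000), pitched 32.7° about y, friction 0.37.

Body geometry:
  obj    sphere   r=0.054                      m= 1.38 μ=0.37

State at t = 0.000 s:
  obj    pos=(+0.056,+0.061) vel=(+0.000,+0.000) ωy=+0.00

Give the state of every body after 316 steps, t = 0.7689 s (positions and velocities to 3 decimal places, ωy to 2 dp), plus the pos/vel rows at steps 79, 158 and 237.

State at t = 0.7689 s:
  obj    pos=(+1.595,-0.928) vel=(+4.005,-2.571) ωy=+88.12

Key-timestep trajectory:
   step    t(s)  obj.x    obj.z    obj.vx   obj.vz 
     79  0.1922   +0.152  -0.001  +1.001  -0.643
    158  0.3844   +0.441  -0.187  +2.002  -1.286
    237  0.5766   +0.922  -0.496  +3.004  -1.928


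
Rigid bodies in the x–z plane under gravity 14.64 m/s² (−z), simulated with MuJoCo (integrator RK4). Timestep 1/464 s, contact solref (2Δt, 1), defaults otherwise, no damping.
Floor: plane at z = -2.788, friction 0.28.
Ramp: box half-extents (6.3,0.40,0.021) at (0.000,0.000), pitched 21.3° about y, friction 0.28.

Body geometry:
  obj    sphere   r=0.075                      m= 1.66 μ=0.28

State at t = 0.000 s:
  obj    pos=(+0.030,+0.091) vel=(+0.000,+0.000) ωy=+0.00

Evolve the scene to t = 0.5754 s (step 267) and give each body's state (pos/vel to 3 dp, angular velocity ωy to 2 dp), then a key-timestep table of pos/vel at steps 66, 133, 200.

State at t = 0.5754 s:
  obj    pos=(+0.616,-0.137) vel=(+2.037,-0.794) ωy=+29.14

Key-timestep trajectory:
   step    t(s)  obj.x    obj.z    obj.vx   obj.vz 
     66  0.1422   +0.066  +0.077  +0.503  -0.196
    133  0.2866   +0.176  +0.035  +1.015  -0.396
    200  0.4310   +0.359  -0.037  +1.526  -0.595


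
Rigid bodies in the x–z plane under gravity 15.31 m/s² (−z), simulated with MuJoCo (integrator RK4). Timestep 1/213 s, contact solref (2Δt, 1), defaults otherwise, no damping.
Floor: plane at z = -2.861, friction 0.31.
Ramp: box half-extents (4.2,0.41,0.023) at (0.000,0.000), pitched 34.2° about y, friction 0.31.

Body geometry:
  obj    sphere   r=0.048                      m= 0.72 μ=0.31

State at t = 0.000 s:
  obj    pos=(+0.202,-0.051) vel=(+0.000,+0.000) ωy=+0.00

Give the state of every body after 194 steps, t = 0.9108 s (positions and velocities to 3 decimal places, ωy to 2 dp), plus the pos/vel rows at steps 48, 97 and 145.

State at t = 0.9108 s:
  obj    pos=(+2.311,-1.485) vel=(+4.630,-3.147) ωy=+116.60

Key-timestep trajectory:
   step    t(s)  obj.x    obj.z    obj.vx   obj.vz 
     48  0.2254   +0.331  -0.139  +1.146  -0.779
     97  0.4554   +0.729  -0.410  +2.315  -1.574
    145  0.6808   +1.380  -0.852  +3.461  -2.352


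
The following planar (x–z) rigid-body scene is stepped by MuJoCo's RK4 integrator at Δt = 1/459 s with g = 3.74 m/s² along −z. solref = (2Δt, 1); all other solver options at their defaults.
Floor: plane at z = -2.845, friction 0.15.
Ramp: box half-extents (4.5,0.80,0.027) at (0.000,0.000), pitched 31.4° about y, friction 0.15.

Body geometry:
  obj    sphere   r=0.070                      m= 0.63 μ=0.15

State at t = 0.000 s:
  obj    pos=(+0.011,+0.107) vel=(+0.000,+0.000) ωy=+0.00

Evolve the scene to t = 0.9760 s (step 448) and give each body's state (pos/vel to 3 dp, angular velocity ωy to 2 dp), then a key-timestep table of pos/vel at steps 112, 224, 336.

State at t = 0.9760 s:
  obj    pos=(+0.609,-0.258) vel=(+1.222,-0.754) ωy=+16.66

Key-timestep trajectory:
   step    t(s)  obj.x    obj.z    obj.vx   obj.vz 
    112  0.2440   +0.048  +0.084  +0.305  -0.189
    224  0.4880   +0.160  +0.016  +0.611  -0.377
    336  0.7320   +0.347  -0.098  +0.919  -0.558


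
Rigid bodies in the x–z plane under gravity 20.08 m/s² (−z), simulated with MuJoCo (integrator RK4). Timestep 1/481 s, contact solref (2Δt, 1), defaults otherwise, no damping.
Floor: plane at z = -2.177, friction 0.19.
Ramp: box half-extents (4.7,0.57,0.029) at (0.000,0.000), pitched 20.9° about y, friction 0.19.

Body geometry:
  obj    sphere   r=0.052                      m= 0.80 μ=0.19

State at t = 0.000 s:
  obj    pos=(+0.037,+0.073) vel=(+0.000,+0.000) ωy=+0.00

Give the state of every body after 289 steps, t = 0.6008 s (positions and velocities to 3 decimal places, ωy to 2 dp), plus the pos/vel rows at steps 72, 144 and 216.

State at t = 0.6008 s:
  obj    pos=(+0.900,-0.257) vel=(+2.872,-1.097) ωy=+59.11

Key-timestep trajectory:
   step    t(s)  obj.x    obj.z    obj.vx   obj.vz 
     72  0.1497   +0.090  +0.052  +0.716  -0.273
    144  0.2994   +0.251  -0.009  +1.431  -0.546
    216  0.4491   +0.519  -0.111  +2.147  -0.820


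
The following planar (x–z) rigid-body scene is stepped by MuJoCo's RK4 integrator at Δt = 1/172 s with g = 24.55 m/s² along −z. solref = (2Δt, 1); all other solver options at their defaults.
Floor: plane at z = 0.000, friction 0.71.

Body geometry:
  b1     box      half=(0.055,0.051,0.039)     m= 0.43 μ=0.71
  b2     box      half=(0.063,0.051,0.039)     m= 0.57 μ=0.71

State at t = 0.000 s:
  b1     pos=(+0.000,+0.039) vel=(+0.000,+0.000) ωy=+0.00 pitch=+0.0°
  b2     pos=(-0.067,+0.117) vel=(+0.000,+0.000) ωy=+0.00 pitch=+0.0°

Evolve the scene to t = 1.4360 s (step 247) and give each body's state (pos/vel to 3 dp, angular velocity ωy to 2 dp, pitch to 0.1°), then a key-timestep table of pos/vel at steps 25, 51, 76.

State at t = 1.4360 s:
  b1     pos=(+0.000,+0.039) vel=(+0.000,+0.000) ωy=+0.00 pitch=+0.0°
  b2     pos=(-0.229,+0.039) vel=(+0.000,+0.000) ωy=+0.00 pitch=+180.0°

Key-timestep trajectory:
   step    t(s)  b1.x    b1.z    b1.vx   b1.vz   b2.x    b2.z    b2.vx   b2.vz 
     25  0.1453   +0.000  +0.039  +0.000  +0.001   -0.102  +0.071  -0.456  -1.039
     51  0.2965   +0.000  +0.039  +0.000  +0.000   -0.162  +0.074  -0.163  +0.005
     76  0.4419   +0.000  +0.039  +0.000  +0.000   -0.203  +0.062  -0.582  -0.339


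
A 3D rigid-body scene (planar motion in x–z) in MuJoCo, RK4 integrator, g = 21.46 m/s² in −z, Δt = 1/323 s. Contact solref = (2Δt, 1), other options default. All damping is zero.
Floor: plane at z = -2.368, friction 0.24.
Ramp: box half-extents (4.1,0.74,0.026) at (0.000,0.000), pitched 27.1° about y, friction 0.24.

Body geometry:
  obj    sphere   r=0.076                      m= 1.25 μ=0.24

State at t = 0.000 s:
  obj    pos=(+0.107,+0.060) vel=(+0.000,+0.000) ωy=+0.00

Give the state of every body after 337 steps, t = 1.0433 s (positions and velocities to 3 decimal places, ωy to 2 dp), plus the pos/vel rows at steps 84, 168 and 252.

State at t = 1.0433 s:
  obj    pos=(+3.491,-1.672) vel=(+6.486,-3.319) ωy=+95.85

Key-timestep trajectory:
   step    t(s)  obj.x    obj.z    obj.vx   obj.vz 
     84  0.2601   +0.317  -0.048  +1.617  -0.827
    168  0.5201   +0.948  -0.371  +3.233  -1.655
    252  0.7802   +1.999  -0.908  +4.850  -2.482


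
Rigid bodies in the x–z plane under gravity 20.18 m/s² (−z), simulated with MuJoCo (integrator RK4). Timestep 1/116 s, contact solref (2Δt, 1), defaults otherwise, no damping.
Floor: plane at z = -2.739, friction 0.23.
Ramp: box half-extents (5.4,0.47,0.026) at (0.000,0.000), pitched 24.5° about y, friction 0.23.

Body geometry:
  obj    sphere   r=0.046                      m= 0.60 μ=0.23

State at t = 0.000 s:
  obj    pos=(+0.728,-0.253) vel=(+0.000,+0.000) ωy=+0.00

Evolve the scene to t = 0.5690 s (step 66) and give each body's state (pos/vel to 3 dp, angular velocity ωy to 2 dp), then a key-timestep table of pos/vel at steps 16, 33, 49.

State at t = 0.5690 s:
  obj    pos=(+1.609,-0.654) vel=(+3.095,-1.410) ωy=+73.89

Key-timestep trajectory:
   step    t(s)  obj.x    obj.z    obj.vx   obj.vz 
     16  0.1379   +0.780  -0.276  +0.751  -0.342
     33  0.2845   +0.948  -0.353  +1.548  -0.705
     49  0.4224   +1.214  -0.474  +2.298  -1.047


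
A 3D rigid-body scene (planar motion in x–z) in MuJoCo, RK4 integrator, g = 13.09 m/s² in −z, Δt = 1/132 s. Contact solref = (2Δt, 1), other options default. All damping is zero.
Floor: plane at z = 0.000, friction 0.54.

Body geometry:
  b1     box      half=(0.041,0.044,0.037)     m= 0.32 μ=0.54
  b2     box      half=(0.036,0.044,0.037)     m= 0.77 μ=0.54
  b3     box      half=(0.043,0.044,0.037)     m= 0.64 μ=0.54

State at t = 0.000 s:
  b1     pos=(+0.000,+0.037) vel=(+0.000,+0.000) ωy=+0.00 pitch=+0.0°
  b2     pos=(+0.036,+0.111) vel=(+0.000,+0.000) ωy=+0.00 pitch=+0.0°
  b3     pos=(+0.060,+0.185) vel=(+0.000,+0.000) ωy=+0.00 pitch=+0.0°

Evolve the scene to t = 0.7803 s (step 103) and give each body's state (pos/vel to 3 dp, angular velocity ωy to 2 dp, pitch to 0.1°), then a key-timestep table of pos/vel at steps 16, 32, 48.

State at t = 0.7803 s:
  b1     pos=(-0.001,+0.037) vel=(+0.000,+0.000) ωy=+0.00 pitch=+0.0°
  b2     pos=(+0.086,+0.036) vel=(+0.000,+0.000) ωy=+0.00 pitch=+90.0°
  b3     pos=(+0.194,+0.043) vel=(+0.000,+0.000) ωy=+0.00 pitch=+90.0°

Key-timestep trajectory:
   step    t(s)  b1.x    b1.z    b1.vx   b1.vz   b2.x    b2.z    b2.vx   b2.vz   b3.x    b3.z    b3.vx   b3.vz 
     16  0.1212   +0.000  +0.037  -0.002  +0.000   +0.039  +0.111  +0.064  +0.004   +0.071  +0.182  +0.193  -0.051
     32  0.2424   +0.000  +0.037  -0.004  +0.000   +0.056  +0.108  +0.243  -0.108   +0.117  +0.157  +0.602  -0.522
     48  0.3636   -0.001  +0.037  +0.000  +0.000   +0.093  +0.035  -0.038  -0.561   +0.192  +0.035  +0.164  +0.233


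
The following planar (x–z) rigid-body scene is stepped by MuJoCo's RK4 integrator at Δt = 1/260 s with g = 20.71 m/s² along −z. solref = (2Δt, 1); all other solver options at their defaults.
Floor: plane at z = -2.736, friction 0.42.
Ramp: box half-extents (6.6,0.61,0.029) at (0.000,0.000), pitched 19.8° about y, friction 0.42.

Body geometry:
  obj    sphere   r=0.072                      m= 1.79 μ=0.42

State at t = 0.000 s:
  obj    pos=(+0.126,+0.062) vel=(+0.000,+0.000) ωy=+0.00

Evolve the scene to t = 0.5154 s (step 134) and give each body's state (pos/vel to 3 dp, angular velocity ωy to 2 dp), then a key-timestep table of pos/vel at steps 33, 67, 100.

State at t = 0.5154 s:
  obj    pos=(+0.752,-0.163) vel=(+2.430,-0.875) ωy=+35.86

Key-timestep trajectory:
   step    t(s)  obj.x    obj.z    obj.vx   obj.vz 
     33  0.1269   +0.164  +0.048  +0.599  -0.216
     67  0.2577   +0.283  +0.006  +1.215  -0.437
    100  0.3846   +0.475  -0.064  +1.813  -0.653


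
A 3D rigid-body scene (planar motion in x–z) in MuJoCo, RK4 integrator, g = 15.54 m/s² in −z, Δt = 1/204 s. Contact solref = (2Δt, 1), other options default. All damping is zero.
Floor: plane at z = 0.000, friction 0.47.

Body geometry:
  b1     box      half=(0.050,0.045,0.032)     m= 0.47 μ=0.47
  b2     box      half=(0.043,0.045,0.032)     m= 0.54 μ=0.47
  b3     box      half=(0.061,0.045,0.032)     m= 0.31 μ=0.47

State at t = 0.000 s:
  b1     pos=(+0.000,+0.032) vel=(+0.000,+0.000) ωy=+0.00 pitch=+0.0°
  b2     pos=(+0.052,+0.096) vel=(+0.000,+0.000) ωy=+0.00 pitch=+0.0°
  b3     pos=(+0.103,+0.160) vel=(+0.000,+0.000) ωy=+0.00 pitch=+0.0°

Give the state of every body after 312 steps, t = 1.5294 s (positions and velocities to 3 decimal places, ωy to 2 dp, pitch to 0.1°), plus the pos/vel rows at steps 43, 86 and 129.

State at t = 1.5294 s:
  b1     pos=(+0.000,+0.032) vel=(+0.000,+0.000) ωy=+0.00 pitch=+0.0°
  b2     pos=(+0.093,+0.043) vel=(+0.000,+0.000) ωy=+0.00 pitch=+90.0°
  b3     pos=(+0.210,+0.061) vel=(+0.000,+0.000) ωy=+0.00 pitch=+90.0°

Key-timestep trajectory:
   step    t(s)  b1.x    b1.z    b1.vx   b1.vz   b2.x    b2.z    b2.vx   b2.vz   b3.x    b3.z    b3.vx   b3.vz 
     43  0.2108   +0.000  +0.032  +0.000  +0.000   +0.093  +0.043  +0.389  -1.042   +0.186  +0.067  +0.436  +0.083
     86  0.4216   +0.000  +0.032  +0.000  +0.000   +0.093  +0.043  +0.000  +0.000   +0.231  +0.068  -0.036  -0.006
    129  0.6324   +0.000  +0.032  +0.000  +0.000   +0.093  +0.043  +0.000  +0.000   +0.206  +0.063  +0.142  -0.062


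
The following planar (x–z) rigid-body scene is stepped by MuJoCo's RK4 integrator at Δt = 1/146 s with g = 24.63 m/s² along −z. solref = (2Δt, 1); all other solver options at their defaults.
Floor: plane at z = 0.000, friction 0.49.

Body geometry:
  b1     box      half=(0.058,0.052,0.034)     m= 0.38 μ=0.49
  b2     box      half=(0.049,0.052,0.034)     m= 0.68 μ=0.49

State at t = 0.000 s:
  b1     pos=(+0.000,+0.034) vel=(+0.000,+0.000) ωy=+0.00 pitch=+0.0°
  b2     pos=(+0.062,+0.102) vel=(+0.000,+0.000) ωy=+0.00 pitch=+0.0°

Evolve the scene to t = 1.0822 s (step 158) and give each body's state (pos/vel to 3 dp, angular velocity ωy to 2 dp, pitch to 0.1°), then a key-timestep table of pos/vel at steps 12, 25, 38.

State at t = 1.0822 s:
  b1     pos=(+0.000,+0.034) vel=(+0.000,+0.000) ωy=+0.00 pitch=+0.0°
  b2     pos=(+0.110,+0.049) vel=(+0.000,+0.000) ωy=+0.00 pitch=+90.0°

Key-timestep trajectory:
   step    t(s)  b1.x    b1.z    b1.vx   b1.vz   b2.x    b2.z    b2.vx   b2.vz 
     12  0.0822   +0.000  +0.034  -0.001  +0.002   +0.068  +0.101  +0.163  -0.043
     25  0.1712   +0.000  +0.034  +0.000  +0.000   +0.096  +0.069  +0.393  -1.092
     38  0.2603   +0.000  +0.034  +0.000  +0.000   +0.109  +0.048  -0.035  +0.006


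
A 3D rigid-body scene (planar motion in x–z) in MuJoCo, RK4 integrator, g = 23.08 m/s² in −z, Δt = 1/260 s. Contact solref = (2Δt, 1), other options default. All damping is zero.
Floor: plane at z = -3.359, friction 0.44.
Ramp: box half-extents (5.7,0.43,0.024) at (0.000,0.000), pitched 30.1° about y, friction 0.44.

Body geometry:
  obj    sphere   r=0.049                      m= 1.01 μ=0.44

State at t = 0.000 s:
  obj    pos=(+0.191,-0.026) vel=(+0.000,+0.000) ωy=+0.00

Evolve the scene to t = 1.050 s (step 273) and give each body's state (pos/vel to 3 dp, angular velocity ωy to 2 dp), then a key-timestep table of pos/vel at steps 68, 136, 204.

State at t = 1.050 s:
  obj    pos=(+4.134,-2.312) vel=(+7.510,-4.353) ωy=+177.15

Key-timestep trajectory:
   step    t(s)  obj.x    obj.z    obj.vx   obj.vz 
     68  0.2615   +0.436  -0.168  +1.871  -1.085
    136  0.5231   +1.170  -0.594  +3.741  -2.169
    204  0.7846   +2.393  -1.303  +5.612  -3.253


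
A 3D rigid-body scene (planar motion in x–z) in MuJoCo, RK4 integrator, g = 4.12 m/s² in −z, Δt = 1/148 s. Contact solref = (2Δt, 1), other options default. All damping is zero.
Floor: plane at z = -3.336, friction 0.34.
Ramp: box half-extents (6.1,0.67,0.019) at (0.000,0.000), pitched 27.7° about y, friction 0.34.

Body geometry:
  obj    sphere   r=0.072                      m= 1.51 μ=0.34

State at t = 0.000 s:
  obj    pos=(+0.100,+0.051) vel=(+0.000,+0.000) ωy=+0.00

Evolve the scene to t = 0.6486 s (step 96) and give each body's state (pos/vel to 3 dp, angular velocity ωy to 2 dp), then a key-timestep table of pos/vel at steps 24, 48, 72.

State at t = 0.6486 s:
  obj    pos=(+0.355,-0.083) vel=(+0.786,-0.412) ωy=+12.32

Key-timestep trajectory:
   step    t(s)  obj.x    obj.z    obj.vx   obj.vz 
     24  0.1622   +0.116  +0.042  +0.196  -0.103
     48  0.3243   +0.164  +0.017  +0.393  -0.206
     72  0.4865   +0.243  -0.025  +0.589  -0.309


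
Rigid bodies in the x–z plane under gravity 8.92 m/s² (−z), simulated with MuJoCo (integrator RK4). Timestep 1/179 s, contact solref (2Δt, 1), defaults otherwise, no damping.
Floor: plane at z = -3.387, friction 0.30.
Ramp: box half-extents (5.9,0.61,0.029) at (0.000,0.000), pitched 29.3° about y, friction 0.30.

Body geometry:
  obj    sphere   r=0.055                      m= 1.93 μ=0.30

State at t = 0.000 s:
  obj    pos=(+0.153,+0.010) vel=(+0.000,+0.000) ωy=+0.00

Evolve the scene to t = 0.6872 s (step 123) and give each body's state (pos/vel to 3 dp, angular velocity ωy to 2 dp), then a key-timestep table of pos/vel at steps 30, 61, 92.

State at t = 0.6872 s:
  obj    pos=(+0.795,-0.350) vel=(+1.869,-1.049) ωy=+38.94

Key-timestep trajectory:
   step    t(s)  obj.x    obj.z    obj.vx   obj.vz 
     30  0.1676   +0.191  -0.011  +0.456  -0.256
     61  0.3408   +0.311  -0.078  +0.927  -0.520
     92  0.5140   +0.512  -0.191  +1.398  -0.784


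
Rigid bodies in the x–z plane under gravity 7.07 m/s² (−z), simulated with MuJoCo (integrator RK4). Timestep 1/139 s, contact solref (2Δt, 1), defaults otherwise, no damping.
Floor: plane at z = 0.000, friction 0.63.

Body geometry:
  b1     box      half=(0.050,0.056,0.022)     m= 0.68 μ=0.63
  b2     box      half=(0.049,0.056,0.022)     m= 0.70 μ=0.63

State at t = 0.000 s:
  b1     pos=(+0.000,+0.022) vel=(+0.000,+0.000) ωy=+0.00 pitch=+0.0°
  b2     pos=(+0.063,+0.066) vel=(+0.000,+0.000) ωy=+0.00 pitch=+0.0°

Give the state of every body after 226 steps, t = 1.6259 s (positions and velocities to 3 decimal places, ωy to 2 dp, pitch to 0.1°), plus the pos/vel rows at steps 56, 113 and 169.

State at t = 1.6259 s:
  b1     pos=(-0.001,+0.022) vel=(+0.000,+0.000) ωy=+0.00 pitch=+0.0°
  b2     pos=(+0.075,+0.050) vel=(+0.000,+0.000) ωy=-0.01 pitch=+44.5°

Key-timestep trajectory:
   step    t(s)  b1.x    b1.z    b1.vx   b1.vz   b2.x    b2.z    b2.vx   b2.vz 
     56  0.4029   +0.000  +0.022  -0.001  +0.001   +0.074  +0.050  +0.017  +0.006
    113  0.8129   +0.000  +0.022  +0.000  +0.000   +0.075  +0.050  +0.000  +0.000
    169  1.2158   +0.000  +0.022  +0.000  +0.000   +0.075  +0.050  +0.000  +0.000


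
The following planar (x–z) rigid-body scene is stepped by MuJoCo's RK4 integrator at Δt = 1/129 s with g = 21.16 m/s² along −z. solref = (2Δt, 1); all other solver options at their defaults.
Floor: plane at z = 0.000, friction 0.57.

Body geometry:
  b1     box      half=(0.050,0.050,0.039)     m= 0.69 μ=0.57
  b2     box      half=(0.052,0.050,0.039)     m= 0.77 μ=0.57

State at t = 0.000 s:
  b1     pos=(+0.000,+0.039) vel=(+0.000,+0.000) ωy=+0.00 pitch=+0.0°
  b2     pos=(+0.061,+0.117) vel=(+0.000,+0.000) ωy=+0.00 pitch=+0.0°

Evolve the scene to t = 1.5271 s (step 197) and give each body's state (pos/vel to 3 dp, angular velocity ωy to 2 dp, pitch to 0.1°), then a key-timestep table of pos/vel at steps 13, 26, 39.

State at t = 1.5271 s:
  b1     pos=(+0.000,+0.039) vel=(+0.000,+0.000) ωy=+0.00 pitch=+0.0°
  b2     pos=(+0.111,+0.052) vel=(+0.000,+0.000) ωy=+0.00 pitch=+90.0°

Key-timestep trajectory:
   step    t(s)  b1.x    b1.z    b1.vx   b1.vz   b2.x    b2.z    b2.vx   b2.vz 
     13  0.1008   +0.000  +0.039  -0.001  +0.001   +0.078  +0.107  +0.356  -0.296
     26  0.2016   +0.000  +0.039  +0.000  +0.000   +0.118  +0.051  +0.110  +0.227
     39  0.3023   +0.000  +0.039  +0.000  +0.000   +0.110  +0.051  +0.107  -0.012


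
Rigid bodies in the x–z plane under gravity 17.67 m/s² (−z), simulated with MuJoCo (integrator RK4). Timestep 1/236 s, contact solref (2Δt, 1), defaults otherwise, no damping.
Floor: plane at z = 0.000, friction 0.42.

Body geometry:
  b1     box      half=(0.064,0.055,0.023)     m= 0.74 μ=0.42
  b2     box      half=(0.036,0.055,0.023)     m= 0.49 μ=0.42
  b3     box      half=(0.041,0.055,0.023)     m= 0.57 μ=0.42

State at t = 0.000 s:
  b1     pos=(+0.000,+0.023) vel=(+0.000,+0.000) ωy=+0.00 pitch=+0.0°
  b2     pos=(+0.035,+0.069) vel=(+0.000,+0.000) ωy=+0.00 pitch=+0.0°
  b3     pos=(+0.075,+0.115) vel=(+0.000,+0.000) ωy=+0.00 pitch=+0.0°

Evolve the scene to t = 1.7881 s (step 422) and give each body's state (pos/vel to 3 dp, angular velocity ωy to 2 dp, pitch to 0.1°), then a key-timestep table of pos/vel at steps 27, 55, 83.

State at t = 1.7881 s:
  b1     pos=(+0.000,+0.023) vel=(+0.000,+0.000) ωy=+0.00 pitch=+0.0°
  b2     pos=(+0.034,+0.069) vel=(+0.000,+0.000) ωy=+0.00 pitch=+0.0°
  b3     pos=(+0.097,+0.041) vel=(+0.000,+0.000) ωy=+0.00 pitch=+90.0°

Key-timestep trajectory:
   step    t(s)  b1.x    b1.z    b1.vx   b1.vz   b2.x    b2.z    b2.vx   b2.vz   b3.x    b3.z    b3.vx   b3.vz 
     27  0.1144   +0.000  +0.023  +0.000  +0.000   +0.035  +0.069  -0.001  +0.000   +0.086  +0.110  +0.212  -0.185
     55  0.2331   +0.000  +0.023  +0.000  +0.000   +0.035  +0.069  +0.000  +0.000   +0.109  +0.044  -0.049  +0.114
     83  0.3517   +0.000  +0.023  +0.000  +0.000   +0.034  +0.069  -0.001  +0.001   +0.097  +0.041  +0.139  -0.072
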